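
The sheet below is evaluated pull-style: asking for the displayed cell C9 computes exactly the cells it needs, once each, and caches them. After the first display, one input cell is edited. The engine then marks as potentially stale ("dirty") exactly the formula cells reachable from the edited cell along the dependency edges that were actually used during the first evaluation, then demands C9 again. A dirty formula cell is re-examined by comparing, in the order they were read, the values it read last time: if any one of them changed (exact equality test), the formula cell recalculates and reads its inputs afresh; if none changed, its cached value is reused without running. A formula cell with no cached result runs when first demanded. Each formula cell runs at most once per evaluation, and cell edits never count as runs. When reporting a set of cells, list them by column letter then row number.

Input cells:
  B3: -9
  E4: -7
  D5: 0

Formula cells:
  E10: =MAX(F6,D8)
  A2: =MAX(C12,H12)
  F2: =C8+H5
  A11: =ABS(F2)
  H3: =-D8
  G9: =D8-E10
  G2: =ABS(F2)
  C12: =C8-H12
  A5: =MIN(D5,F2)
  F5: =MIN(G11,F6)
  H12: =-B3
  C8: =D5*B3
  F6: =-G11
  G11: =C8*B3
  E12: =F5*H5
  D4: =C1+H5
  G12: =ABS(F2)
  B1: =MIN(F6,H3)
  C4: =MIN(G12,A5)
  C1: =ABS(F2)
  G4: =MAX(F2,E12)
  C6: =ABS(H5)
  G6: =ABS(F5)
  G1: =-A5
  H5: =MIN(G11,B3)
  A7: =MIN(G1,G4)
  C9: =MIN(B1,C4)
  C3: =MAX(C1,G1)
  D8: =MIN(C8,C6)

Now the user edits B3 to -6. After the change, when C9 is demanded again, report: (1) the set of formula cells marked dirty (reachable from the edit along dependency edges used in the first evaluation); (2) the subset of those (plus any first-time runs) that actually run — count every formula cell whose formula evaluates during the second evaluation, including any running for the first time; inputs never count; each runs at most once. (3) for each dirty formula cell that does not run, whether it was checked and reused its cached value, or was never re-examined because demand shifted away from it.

The edit dirties: A5, B1, C4, C6, C8, C9, D8, F2, F6, G11, G12, H3, H5.
10 formula cells run: A5, C4, C6, C8, C9, D8, F2, G11, G12, H5.
Cache hits after checking: B1, F6, H3.
Note where the cutoff bites: F6 is checked, finds nothing changed, and keeps its cache.

First demand of the output computes:
  C8 = 0 * -9 = 0
  G11 = 0 * -9 = 0
  F6 = -(0) = 0
  H5 = MIN(0, -9) = -9
  C6 = ABS(-9) = 9
  D8 = MIN(0, 9) = 0
  F2 = 0 + -9 = -9
  A5 = MIN(0, -9) = -9
  G12 = ABS(-9) = 9
  C4 = MIN(9, -9) = -9
  H3 = -(0) = 0
  B1 = MIN(0, 0) = 0
  C9 = MIN(0, -9) = -9

After the edit, cleaning proceeds:
  C8: a read changed (B3 -9->-6) — executes, giving 0 — identical to its old value.
  G11: a read changed (B3 -9->-6) — executes, giving 0 — identical to its old value.
  F6: dirty, but its reads are unchanged (G11 unchanged); cached 0 stands.
  H5: a read changed (B3 -9->-6) — executes, giving -6.
  C6: a read changed (H5 -9->-6) — executes, giving 6.
  D8: a read changed (C6 9->6) — executes, giving 0 — identical to its old value.
  F2: a read changed (H5 -9->-6) — executes, giving -6.
  A5: a read changed (F2 -9->-6) — executes, giving -6.
  G12: a read changed (F2 -9->-6) — executes, giving 6.
  C4: a read changed (G12 9->6; A5 -9->-6) — executes, giving -6.
  H3: dirty, but its reads are unchanged (D8 unchanged); cached 0 stands.
  B1: dirty, but its reads are unchanged (F6 unchanged, H3 unchanged); cached 0 stands.
  C9: a read changed (C4 -9->-6) — executes, giving -6.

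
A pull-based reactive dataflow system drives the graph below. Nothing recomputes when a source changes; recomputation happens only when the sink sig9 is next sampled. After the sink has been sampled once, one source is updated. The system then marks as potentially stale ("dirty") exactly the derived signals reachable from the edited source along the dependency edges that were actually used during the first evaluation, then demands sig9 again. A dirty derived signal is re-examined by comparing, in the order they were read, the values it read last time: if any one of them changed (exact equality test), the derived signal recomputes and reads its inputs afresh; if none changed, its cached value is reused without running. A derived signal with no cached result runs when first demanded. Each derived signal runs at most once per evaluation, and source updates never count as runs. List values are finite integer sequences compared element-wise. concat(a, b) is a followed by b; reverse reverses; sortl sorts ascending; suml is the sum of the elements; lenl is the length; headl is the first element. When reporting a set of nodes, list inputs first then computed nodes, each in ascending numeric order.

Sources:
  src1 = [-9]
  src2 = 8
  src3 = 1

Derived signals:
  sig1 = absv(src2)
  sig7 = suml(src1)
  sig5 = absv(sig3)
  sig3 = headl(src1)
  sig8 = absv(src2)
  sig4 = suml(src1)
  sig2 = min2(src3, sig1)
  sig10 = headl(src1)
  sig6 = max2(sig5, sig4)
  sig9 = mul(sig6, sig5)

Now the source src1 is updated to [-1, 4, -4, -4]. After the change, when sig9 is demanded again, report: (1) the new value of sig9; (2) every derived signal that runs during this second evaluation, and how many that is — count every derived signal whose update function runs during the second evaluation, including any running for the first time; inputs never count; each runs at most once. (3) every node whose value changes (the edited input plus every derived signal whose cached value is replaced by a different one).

First evaluation (everything demanded from the output):
  sig3 = headl([-9]) = -9
  sig4 = suml([-9]) = -9
  sig5 = absv(-9) = 9
  sig6 = max2(9, -9) = 9
  sig9 = mul(9, 9) = 81

Propagation after the edit:
  sig3: runs — src1 [-9]->[-1, 4, -4, -4]; result -1.
  sig4: runs — src1 [-9]->[-1, 4, -4, -4]; result -5.
  sig5: runs — sig3 -9->-1; result 1.
  sig6: runs — sig5 9->1; sig4 -9->-5; result 1.
  sig9: runs — sig6 9->1; sig5 9->1; result 1.

New value of sig9: 1.
Derived signals that run: sig3, sig4, sig5, sig6, sig9 — 5 in total.
Values that change: src1, sig3, sig4, sig5, sig6, sig9.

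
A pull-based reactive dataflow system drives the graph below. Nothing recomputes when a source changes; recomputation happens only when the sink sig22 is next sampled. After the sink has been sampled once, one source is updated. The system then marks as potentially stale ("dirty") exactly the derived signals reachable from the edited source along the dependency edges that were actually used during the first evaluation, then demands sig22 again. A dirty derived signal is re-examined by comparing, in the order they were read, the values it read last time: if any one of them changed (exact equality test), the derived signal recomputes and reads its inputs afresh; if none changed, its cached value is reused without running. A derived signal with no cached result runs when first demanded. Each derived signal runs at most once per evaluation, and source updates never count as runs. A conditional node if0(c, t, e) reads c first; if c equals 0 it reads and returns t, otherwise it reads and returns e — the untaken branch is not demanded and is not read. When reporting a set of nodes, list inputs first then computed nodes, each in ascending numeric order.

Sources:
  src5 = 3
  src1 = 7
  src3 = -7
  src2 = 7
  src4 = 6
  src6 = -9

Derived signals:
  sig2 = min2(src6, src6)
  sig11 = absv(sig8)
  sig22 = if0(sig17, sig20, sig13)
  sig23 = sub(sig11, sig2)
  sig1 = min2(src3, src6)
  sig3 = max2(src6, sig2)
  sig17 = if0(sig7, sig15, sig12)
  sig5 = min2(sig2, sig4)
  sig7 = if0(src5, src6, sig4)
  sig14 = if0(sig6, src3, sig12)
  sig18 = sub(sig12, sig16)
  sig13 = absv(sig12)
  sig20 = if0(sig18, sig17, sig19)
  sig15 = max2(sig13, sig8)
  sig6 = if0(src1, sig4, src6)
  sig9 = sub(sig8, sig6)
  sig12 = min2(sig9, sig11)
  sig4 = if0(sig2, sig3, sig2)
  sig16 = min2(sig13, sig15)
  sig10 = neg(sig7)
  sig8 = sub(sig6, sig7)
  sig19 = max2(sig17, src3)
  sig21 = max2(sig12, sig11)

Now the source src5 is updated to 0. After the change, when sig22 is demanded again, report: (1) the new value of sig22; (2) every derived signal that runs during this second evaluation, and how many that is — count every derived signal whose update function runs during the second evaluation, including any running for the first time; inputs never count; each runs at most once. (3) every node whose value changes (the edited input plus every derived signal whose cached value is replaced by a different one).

New value of sig22: 0.
Derived signals that run: sig7 — 1 in total.
Values that change: src5.
Key observation: the change is absorbed at sig7 — it re-runs but produces the same value, and the output's value is unchanged.

First evaluation (everything demanded from the output):
  sig2 = min2(-9, -9) = -9
  sig4 = if0(sig2=-9 -> else branch sig2) = -9
  sig6 = if0(src1=7 -> else branch src6) = -9
  sig7 = if0(src5=3 -> else branch sig4) = -9
  sig8 = sub(-9, -9) = 0
  sig9 = sub(0, -9) = 9
  sig11 = absv(0) = 0
  sig12 = min2(9, 0) = 0
  sig13 = absv(0) = 0
  sig15 = max2(0, 0) = 0
  sig16 = min2(0, 0) = 0
  sig17 = if0(sig7=-9 -> else branch sig12) = 0
  sig18 = sub(0, 0) = 0
  sig20 = if0(sig18=0 -> then branch sig17) = 0
  sig22 = if0(sig17=0 -> then branch sig20) = 0

Propagation after the edit:
  sig7: runs — src5 3->0; result -9 (same value as before).
  sig8: checked — values it read are unchanged (sig6 unchanged, sig7 unchanged); reused cached 0 without running.
  sig9: checked — values it read are unchanged (sig8 unchanged, sig6 unchanged); reused cached 9 without running.
  sig11: checked — values it read are unchanged (sig8 unchanged); reused cached 0 without running.
  sig12: checked — values it read are unchanged (sig9 unchanged, sig11 unchanged); reused cached 0 without running.
  sig13: checked — values it read are unchanged (sig12 unchanged); reused cached 0 without running.
  sig15: checked — values it read are unchanged (sig13 unchanged, sig8 unchanged); reused cached 0 without running.
  sig16: checked — values it read are unchanged (sig13 unchanged, sig15 unchanged); reused cached 0 without running.
  sig17: checked — values it read are unchanged (sig7 unchanged, sig12 unchanged); reused cached 0 without running.
  sig18: checked — values it read are unchanged (sig12 unchanged, sig16 unchanged); reused cached 0 without running.
  sig20: checked — values it read are unchanged (sig18 unchanged, sig17 unchanged); reused cached 0 without running.
  sig22: checked — values it read are unchanged (sig17 unchanged, sig20 unchanged); reused cached 0 without running.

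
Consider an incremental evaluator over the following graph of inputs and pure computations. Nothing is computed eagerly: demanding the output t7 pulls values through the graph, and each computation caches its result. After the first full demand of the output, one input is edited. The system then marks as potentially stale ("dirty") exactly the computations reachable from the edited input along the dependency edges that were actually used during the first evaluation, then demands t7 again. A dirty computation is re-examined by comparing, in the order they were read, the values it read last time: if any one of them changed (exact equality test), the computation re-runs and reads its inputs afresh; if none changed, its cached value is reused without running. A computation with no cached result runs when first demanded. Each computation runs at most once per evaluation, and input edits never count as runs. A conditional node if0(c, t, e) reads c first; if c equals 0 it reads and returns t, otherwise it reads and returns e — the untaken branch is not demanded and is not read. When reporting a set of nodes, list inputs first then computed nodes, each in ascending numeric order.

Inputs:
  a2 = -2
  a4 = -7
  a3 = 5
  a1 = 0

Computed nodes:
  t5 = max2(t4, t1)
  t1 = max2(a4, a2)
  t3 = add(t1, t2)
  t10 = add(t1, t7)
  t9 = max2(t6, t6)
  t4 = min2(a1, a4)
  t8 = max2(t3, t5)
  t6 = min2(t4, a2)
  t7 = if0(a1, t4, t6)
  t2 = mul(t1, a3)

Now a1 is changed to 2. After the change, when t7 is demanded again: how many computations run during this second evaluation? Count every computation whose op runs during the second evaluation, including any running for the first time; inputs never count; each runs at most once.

Initial pass — values computed on the first demand:
  t4 = min2(0, -7) = -7
  t7 = if0(a1=0 -> then branch t4) = -7

Second demand — change propagation:
  t4: re-runs because a1 0->2; new result -7 (unchanged).
  t6: newly demanded (no cache) — executes and yields -7.
  t7: re-runs because a1 0->2; new result -7 (unchanged).

The important point: the flipped condition pulls in fresh nodes; t6 runs for the first time.

Run set: t4, t6, t7 (3 run).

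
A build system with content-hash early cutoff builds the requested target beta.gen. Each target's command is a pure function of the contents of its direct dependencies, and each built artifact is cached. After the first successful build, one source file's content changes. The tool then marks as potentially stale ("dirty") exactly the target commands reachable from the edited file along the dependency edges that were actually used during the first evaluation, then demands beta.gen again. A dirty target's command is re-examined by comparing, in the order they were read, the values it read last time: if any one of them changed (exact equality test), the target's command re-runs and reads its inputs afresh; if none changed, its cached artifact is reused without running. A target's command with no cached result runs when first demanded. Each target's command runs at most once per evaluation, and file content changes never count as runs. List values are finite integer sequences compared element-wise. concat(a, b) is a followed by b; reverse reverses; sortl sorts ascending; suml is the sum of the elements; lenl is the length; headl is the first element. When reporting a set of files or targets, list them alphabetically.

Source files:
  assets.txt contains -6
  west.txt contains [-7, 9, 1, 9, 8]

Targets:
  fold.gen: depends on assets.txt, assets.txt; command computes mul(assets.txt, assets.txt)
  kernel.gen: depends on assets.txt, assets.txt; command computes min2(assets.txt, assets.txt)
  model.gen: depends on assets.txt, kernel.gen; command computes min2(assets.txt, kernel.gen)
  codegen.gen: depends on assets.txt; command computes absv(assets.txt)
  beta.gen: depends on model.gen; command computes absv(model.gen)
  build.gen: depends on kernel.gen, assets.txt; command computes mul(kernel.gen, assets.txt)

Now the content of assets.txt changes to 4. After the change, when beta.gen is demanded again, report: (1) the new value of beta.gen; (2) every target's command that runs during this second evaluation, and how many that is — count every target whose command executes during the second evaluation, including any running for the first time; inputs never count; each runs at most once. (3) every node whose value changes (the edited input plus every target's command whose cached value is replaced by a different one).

New value of beta.gen: 4.
Target commands that run: beta.gen, kernel.gen, model.gen — 3 in total.
Values that change: assets.txt, beta.gen, kernel.gen, model.gen.

First evaluation (everything demanded from the output):
  kernel.gen = min2(-6, -6) = -6
  model.gen = min2(-6, -6) = -6
  beta.gen = absv(-6) = 6

Propagation after the edit:
  kernel.gen: runs — assets.txt -6->4; assets.txt -6->4; result 4.
  model.gen: runs — assets.txt -6->4; kernel.gen -6->4; result 4.
  beta.gen: runs — model.gen -6->4; result 4.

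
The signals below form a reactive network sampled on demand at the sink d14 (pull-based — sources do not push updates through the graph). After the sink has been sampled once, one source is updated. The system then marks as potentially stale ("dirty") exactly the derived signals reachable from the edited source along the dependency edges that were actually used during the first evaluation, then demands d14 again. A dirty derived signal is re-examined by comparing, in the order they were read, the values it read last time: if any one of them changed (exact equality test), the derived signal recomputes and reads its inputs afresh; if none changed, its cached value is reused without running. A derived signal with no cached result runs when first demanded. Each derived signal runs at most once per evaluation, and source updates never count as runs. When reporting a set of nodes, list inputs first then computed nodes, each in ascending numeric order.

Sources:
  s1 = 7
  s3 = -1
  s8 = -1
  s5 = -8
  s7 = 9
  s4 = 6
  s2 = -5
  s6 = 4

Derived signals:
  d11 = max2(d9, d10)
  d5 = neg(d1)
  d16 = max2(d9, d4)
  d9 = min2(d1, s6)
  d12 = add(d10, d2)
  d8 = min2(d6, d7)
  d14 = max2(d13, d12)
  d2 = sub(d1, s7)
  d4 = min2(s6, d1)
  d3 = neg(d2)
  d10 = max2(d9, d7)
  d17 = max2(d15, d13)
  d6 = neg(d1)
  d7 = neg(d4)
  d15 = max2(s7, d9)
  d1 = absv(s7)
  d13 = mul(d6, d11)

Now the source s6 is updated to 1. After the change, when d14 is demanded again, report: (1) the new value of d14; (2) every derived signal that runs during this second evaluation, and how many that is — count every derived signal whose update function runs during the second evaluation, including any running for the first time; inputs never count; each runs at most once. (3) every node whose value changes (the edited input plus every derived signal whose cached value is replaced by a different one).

d14 now evaluates to 1.
Run set: d4, d7, d9, d10, d11, d12, d13, d14 (8 run).
Changed values: s6, d4, d7, d9, d10, d11, d12, d13, d14.

Initial pass — values computed on the first demand:
  d1 = absv(9) = 9
  d2 = sub(9, 9) = 0
  d4 = min2(4, 9) = 4
  d6 = neg(9) = -9
  d7 = neg(4) = -4
  d9 = min2(9, 4) = 4
  d10 = max2(4, -4) = 4
  d11 = max2(4, 4) = 4
  d12 = add(4, 0) = 4
  d13 = mul(-9, 4) = -36
  d14 = max2(-36, 4) = 4

Second demand — change propagation:
  d4: re-runs because s6 4->1; new result 1.
  d7: re-runs because d4 4->1; new result -1.
  d9: re-runs because s6 4->1; new result 1.
  d10: re-runs because d9 4->1; d7 -4->-1; new result 1.
  d11: re-runs because d9 4->1; d10 4->1; new result 1.
  d12: re-runs because d10 4->1; new result 1.
  d13: re-runs because d11 4->1; new result -9.
  d14: re-runs because d13 -36->-9; d12 4->1; new result 1.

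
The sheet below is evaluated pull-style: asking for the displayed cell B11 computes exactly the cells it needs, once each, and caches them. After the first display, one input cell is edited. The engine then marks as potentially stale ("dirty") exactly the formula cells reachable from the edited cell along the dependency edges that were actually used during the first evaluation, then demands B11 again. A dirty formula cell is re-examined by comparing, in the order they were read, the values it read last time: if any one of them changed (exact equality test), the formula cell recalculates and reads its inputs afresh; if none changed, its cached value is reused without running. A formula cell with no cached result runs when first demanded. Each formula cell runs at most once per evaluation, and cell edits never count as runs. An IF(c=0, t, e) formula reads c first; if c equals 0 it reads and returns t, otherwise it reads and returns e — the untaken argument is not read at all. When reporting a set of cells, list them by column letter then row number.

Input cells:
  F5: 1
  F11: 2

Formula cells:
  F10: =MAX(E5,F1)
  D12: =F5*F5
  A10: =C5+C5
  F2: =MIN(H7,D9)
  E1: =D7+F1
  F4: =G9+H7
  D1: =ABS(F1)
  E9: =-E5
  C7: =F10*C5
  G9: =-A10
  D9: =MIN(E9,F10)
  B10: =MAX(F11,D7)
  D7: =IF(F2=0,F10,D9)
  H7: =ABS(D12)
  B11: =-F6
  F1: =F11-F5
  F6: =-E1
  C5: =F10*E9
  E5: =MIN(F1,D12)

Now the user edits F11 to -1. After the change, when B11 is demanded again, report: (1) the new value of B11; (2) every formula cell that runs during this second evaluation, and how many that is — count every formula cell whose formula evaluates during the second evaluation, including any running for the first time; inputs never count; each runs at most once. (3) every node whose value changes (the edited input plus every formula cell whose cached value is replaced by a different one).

First demand of the output computes:
  D12 = 1 * 1 = 1
  F1 = 2 - 1 = 1
  E5 = MIN(1, 1) = 1
  E9 = -(1) = -1
  F10 = MAX(1, 1) = 1
  D9 = MIN(-1, 1) = -1
  H7 = ABS(1) = 1
  F2 = MIN(1, -1) = -1
  D7 = IF(F2=0: F2=-1 -> else branch D9) = -1
  E1 = -1 + 1 = 0
  F6 = -(0) = 0
  B11 = -(0) = 0

After the edit, cleaning proceeds:
  F1: a read changed (F11 2->-1) — executes, giving -2.
  E5: a read changed (F1 1->-2) — executes, giving -2.
  E9: a read changed (E5 1->-2) — executes, giving 2.
  F10: a read changed (E5 1->-2; F1 1->-2) — executes, giving -2.
  D9: a read changed (E9 -1->2; F10 1->-2) — executes, giving -2.
  F2: a read changed (D9 -1->-2) — executes, giving -2.
  D7: a read changed (F2 -1->-2; D9 -1->-2) — executes, giving -2.
  E1: a read changed (D7 -1->-2; F1 1->-2) — executes, giving -4.
  F6: a read changed (E1 0->-4) — executes, giving 4.
  B11: a read changed (F6 0->4) — executes, giving -4.

Demanding B11 again yields -4.
10 formula cells run: B11, D7, D9, E1, E5, E9, F1, F2, F6, F10.
The nodes whose values change: B11, D7, D9, E1, E5, E9, F1, F2, F6, F10, F11.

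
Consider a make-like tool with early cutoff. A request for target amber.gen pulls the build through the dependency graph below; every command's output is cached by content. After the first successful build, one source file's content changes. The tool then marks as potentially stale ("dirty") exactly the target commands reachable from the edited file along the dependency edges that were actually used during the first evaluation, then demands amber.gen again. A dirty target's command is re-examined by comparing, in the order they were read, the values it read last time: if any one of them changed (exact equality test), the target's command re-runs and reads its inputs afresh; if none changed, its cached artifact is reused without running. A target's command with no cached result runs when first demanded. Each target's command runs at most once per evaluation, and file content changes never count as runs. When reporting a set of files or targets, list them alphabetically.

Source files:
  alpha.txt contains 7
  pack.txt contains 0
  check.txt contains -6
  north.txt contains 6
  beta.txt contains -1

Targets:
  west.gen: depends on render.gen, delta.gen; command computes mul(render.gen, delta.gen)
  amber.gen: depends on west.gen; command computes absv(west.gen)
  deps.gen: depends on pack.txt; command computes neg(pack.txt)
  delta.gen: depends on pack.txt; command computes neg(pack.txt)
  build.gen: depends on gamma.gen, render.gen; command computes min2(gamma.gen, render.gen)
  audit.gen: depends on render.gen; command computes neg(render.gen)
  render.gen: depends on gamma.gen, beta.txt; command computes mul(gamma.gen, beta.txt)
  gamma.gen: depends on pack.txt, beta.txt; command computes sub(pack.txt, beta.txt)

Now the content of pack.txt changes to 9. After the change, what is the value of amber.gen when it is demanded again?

First demand of the output computes:
  delta.gen = neg(0) = 0
  gamma.gen = sub(0, -1) = 1
  render.gen = mul(1, -1) = -1
  west.gen = mul(-1, 0) = 0
  amber.gen = absv(0) = 0

After the edit, cleaning proceeds:
  delta.gen: a read changed (pack.txt 0->9) — executes, giving -9.
  gamma.gen: a read changed (pack.txt 0->9) — executes, giving 10.
  render.gen: a read changed (gamma.gen 1->10) — executes, giving -10.
  west.gen: a read changed (render.gen -1->-10; delta.gen 0->-9) — executes, giving 90.
  amber.gen: a read changed (west.gen 0->90) — executes, giving 90.

Demanding amber.gen again yields 90.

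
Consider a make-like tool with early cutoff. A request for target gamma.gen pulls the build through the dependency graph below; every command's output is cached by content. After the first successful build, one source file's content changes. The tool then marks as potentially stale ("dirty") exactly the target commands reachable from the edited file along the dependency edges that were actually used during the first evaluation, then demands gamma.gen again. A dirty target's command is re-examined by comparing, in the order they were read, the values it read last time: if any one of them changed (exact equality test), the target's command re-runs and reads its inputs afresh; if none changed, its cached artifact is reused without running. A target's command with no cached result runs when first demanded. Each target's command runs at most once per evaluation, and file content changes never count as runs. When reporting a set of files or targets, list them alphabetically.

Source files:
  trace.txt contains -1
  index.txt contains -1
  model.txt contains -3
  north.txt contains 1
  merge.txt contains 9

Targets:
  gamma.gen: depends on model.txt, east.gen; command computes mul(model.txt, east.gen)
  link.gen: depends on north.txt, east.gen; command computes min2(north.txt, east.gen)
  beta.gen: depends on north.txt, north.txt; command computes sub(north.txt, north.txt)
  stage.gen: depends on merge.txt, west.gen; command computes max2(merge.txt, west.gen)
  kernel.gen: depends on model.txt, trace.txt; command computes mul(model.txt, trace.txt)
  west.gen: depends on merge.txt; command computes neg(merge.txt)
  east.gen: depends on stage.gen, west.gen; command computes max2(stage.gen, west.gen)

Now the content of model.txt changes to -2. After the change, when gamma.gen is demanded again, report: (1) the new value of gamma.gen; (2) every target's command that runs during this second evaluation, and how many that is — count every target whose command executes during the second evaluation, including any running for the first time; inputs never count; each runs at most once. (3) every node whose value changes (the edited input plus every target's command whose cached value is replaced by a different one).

Demanding gamma.gen again yields -18.
1 target commands run: gamma.gen.
The nodes whose values change: gamma.gen, model.txt.

First demand of the output computes:
  west.gen = neg(9) = -9
  stage.gen = max2(9, -9) = 9
  east.gen = max2(9, -9) = 9
  gamma.gen = mul(-3, 9) = -27

After the edit, cleaning proceeds:
  gamma.gen: a read changed (model.txt -3->-2) — executes, giving -18.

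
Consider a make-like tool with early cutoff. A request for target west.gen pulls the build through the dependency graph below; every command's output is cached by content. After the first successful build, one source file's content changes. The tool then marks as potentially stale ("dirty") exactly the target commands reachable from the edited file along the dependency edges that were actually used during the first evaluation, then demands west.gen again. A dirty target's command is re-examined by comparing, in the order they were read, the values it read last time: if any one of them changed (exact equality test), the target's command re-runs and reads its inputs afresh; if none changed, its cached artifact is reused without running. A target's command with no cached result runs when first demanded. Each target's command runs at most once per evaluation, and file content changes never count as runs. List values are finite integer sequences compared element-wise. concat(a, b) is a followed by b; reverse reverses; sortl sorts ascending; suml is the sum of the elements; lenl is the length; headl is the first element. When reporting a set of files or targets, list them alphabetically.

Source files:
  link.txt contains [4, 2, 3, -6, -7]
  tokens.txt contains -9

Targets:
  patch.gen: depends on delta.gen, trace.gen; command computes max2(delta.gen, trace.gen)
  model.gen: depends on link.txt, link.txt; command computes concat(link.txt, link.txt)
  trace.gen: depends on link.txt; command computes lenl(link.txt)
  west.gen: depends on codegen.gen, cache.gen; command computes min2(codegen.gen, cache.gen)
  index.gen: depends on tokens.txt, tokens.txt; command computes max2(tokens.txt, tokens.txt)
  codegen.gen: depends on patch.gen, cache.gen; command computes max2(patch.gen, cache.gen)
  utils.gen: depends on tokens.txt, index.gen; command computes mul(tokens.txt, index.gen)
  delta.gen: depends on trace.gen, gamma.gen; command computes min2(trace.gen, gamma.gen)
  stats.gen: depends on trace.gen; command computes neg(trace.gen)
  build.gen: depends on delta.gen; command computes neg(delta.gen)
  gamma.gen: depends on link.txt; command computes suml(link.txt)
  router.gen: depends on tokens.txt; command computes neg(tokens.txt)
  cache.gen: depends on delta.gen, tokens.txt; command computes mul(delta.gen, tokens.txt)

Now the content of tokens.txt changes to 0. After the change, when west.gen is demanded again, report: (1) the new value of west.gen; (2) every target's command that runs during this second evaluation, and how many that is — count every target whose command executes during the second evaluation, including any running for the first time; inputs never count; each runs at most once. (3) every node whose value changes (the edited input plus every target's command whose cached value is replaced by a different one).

First demand of the output computes:
  gamma.gen = suml([4, 2, 3, -6, -7]) = -4
  trace.gen = lenl([4, 2, 3, -6, -7]) = 5
  delta.gen = min2(5, -4) = -4
  cache.gen = mul(-4, -9) = 36
  patch.gen = max2(-4, 5) = 5
  codegen.gen = max2(5, 36) = 36
  west.gen = min2(36, 36) = 36

After the edit, cleaning proceeds:
  cache.gen: a read changed (tokens.txt -9->0) — executes, giving 0.
  codegen.gen: a read changed (cache.gen 36->0) — executes, giving 5.
  west.gen: a read changed (codegen.gen 36->5; cache.gen 36->0) — executes, giving 0.

Demanding west.gen again yields 0.
3 target commands run: cache.gen, codegen.gen, west.gen.
The nodes whose values change: cache.gen, codegen.gen, tokens.txt, west.gen.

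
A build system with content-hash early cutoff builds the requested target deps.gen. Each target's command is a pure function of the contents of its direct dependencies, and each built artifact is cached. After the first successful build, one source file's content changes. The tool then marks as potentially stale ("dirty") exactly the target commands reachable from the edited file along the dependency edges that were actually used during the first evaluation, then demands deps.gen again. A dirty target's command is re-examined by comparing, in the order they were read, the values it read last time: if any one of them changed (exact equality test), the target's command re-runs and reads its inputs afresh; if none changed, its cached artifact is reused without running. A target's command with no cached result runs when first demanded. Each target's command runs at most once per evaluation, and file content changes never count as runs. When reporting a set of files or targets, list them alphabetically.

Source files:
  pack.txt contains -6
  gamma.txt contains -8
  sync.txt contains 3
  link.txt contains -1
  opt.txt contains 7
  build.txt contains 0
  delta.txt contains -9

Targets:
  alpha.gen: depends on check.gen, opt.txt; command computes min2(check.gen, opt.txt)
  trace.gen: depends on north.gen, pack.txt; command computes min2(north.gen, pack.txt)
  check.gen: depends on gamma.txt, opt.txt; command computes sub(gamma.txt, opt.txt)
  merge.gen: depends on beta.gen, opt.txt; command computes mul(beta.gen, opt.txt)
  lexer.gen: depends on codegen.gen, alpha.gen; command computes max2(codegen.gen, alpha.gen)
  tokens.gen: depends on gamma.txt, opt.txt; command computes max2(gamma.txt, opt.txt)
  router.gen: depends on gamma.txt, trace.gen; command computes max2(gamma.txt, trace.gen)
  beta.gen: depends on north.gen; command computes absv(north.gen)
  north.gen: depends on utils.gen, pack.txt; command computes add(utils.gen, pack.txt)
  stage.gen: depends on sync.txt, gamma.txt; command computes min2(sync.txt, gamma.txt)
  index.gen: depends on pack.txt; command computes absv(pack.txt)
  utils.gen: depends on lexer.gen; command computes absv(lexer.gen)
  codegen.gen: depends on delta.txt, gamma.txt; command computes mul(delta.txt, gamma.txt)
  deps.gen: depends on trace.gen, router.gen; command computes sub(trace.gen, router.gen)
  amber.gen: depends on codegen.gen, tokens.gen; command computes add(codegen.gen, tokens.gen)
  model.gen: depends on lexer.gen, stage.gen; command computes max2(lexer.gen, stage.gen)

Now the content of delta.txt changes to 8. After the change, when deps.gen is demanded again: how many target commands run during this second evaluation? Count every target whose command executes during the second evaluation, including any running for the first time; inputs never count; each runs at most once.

Target commands that run: codegen.gen, lexer.gen, north.gen, trace.gen, utils.gen — 5 in total.
Key observation: the change is absorbed at trace.gen — it re-runs but produces the same value, and the output's value is unchanged.

First evaluation (everything demanded from the output):
  check.gen = sub(-8, 7) = -15
  alpha.gen = min2(-15, 7) = -15
  codegen.gen = mul(-9, -8) = 72
  lexer.gen = max2(72, -15) = 72
  utils.gen = absv(72) = 72
  north.gen = add(72, -6) = 66
  trace.gen = min2(66, -6) = -6
  router.gen = max2(-8, -6) = -6
  deps.gen = sub(-6, -6) = 0

Propagation after the edit:
  codegen.gen: runs — delta.txt -9->8; result -64.
  lexer.gen: runs — codegen.gen 72->-64; result -15.
  utils.gen: runs — lexer.gen 72->-15; result 15.
  north.gen: runs — utils.gen 72->15; result 9.
  trace.gen: runs — north.gen 66->9; result -6 (same value as before).
  router.gen: checked — values it read are unchanged (gamma.txt unchanged, trace.gen unchanged); reused cached -6 without running.
  deps.gen: checked — values it read are unchanged (trace.gen unchanged, router.gen unchanged); reused cached 0 without running.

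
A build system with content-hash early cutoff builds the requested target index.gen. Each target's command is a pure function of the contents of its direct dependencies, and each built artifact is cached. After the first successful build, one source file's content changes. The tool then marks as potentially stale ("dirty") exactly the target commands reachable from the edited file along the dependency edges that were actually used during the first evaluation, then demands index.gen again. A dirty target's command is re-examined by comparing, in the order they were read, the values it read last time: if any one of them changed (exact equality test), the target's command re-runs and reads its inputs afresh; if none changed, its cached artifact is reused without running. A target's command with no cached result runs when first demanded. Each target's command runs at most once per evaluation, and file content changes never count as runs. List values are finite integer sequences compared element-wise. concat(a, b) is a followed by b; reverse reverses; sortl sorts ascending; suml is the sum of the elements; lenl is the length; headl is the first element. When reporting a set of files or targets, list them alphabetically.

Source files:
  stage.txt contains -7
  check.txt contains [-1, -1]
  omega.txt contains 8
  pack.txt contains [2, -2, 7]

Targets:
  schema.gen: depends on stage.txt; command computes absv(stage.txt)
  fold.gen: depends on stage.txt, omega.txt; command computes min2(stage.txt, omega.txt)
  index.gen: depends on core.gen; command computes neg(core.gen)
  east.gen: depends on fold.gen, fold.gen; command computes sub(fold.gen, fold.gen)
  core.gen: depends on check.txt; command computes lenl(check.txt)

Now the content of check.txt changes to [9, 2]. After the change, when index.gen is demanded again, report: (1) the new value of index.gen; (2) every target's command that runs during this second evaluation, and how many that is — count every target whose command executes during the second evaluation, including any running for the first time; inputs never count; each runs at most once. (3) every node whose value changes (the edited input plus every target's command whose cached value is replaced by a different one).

First evaluation (everything demanded from the output):
  core.gen = lenl([-1, -1]) = 2
  index.gen = neg(2) = -2

Propagation after the edit:
  core.gen: runs — check.txt [-1, -1]->[9, 2]; result 2 (same value as before).
  index.gen: checked — values it read are unchanged (core.gen unchanged); reused cached -2 without running.

Key observation: the change is absorbed at core.gen — it re-runs but produces the same value, and the output's value is unchanged.

New value of index.gen: -2.
Target commands that run: core.gen — 1 in total.
Values that change: check.txt.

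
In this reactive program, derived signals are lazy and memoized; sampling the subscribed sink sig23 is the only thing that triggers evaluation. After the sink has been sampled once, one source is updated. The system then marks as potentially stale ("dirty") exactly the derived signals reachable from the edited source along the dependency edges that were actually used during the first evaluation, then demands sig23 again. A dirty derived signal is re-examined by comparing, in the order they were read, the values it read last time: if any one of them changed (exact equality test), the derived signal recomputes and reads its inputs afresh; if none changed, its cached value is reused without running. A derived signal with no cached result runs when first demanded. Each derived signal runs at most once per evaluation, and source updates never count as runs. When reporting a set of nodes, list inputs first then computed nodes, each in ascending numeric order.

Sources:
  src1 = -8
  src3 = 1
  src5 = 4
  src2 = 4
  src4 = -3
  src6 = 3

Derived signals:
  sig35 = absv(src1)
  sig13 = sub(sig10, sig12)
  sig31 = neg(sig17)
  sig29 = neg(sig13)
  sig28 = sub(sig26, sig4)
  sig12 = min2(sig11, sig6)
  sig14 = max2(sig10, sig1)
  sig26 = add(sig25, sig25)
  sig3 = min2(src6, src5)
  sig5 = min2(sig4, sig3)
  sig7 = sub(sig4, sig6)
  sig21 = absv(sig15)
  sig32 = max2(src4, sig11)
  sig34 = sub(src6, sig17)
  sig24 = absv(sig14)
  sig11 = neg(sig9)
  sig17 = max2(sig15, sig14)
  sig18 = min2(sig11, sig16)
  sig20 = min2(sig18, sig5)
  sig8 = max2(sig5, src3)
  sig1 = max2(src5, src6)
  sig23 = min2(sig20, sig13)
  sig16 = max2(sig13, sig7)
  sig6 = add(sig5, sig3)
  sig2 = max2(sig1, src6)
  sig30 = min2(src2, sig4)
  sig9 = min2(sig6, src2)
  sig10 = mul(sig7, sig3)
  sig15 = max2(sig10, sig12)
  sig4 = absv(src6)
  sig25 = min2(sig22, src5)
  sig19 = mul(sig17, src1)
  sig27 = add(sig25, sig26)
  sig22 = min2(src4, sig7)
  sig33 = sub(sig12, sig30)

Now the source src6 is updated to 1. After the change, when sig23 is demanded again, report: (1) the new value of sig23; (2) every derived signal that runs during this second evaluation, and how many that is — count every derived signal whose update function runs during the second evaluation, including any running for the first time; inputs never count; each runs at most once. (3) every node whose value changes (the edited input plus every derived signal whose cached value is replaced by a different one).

First demand of the output computes:
  sig3 = min2(3, 4) = 3
  sig4 = absv(3) = 3
  sig5 = min2(3, 3) = 3
  sig6 = add(3, 3) = 6
  sig7 = sub(3, 6) = -3
  sig9 = min2(6, 4) = 4
  sig10 = mul(-3, 3) = -9
  sig11 = neg(4) = -4
  sig12 = min2(-4, 6) = -4
  sig13 = sub(-9, -4) = -5
  sig16 = max2(-5, -3) = -3
  sig18 = min2(-4, -3) = -4
  sig20 = min2(-4, 3) = -4
  sig23 = min2(-4, -5) = -5

After the edit, cleaning proceeds:
  sig3: a read changed (src6 3->1) — executes, giving 1.
  sig4: a read changed (src6 3->1) — executes, giving 1.
  sig5: a read changed (sig4 3->1; sig3 3->1) — executes, giving 1.
  sig6: a read changed (sig5 3->1; sig3 3->1) — executes, giving 2.
  sig7: a read changed (sig4 3->1; sig6 6->2) — executes, giving -1.
  sig9: a read changed (sig6 6->2) — executes, giving 2.
  sig10: a read changed (sig7 -3->-1; sig3 3->1) — executes, giving -1.
  sig11: a read changed (sig9 4->2) — executes, giving -2.
  sig12: a read changed (sig11 -4->-2; sig6 6->2) — executes, giving -2.
  sig13: a read changed (sig10 -9->-1; sig12 -4->-2) — executes, giving 1.
  sig16: a read changed (sig13 -5->1; sig7 -3->-1) — executes, giving 1.
  sig18: a read changed (sig11 -4->-2; sig16 -3->1) — executes, giving -2.
  sig20: a read changed (sig18 -4->-2; sig5 3->1) — executes, giving -2.
  sig23: a read changed (sig20 -4->-2; sig13 -5->1) — executes, giving -2.

Demanding sig23 again yields -2.
14 derived signals run: sig3, sig4, sig5, sig6, sig7, sig9, sig10, sig11, sig12, sig13, sig16, sig18, sig20, sig23.
The nodes whose values change: src6, sig3, sig4, sig5, sig6, sig7, sig9, sig10, sig11, sig12, sig13, sig16, sig18, sig20, sig23.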